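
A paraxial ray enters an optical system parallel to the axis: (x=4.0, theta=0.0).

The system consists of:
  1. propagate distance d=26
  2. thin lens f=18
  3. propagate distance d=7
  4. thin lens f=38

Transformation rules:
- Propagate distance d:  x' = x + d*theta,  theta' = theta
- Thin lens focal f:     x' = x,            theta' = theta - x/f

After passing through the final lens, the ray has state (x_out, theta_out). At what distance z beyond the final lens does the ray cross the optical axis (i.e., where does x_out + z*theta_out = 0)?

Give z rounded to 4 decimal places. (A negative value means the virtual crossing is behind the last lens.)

Answer: 8.5306

Derivation:
Initial: x=4.0000 theta=0.0000
After 1 (propagate distance d=26): x=4.0000 theta=0.0000
After 2 (thin lens f=18): x=4.0000 theta=-2/9 (≈-0.2222)
After 3 (propagate distance d=7): x=22/9 (≈2.4444) theta=-2/9 (≈-0.2222)
After 4 (thin lens f=38): x=22/9 (≈2.4444) theta=-49/171 (≈-0.2865)
z_focus = -x_out/theta_out = -(22/9)/(-49/171) = 418/49 ≈ 8.5306
Rounded to 4 decimal places: z = 8.5306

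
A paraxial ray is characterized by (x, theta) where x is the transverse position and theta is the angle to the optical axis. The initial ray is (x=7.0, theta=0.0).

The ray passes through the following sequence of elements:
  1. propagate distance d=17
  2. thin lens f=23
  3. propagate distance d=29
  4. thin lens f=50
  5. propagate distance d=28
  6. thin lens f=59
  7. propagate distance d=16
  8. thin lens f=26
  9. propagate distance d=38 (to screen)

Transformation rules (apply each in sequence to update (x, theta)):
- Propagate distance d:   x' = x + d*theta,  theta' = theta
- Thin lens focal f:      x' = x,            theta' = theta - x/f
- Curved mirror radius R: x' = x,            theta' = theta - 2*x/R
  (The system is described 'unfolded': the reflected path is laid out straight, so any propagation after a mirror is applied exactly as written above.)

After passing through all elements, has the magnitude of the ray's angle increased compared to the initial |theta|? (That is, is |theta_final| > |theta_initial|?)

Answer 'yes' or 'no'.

Answer: yes

Derivation:
Initial: x=7.0000 theta=0.0000
After 1 (propagate distance d=17): x=7.0000 theta=0.0000
After 2 (thin lens f=23): x=7.0000 theta=-7/23 (≈-0.3043)
After 3 (propagate distance d=29): x=-42/23 (≈-1.8261) theta=-7/23 (≈-0.3043)
After 4 (thin lens f=50): x=-42/23 (≈-1.8261) theta=-154/575 (≈-0.2678)
After 5 (propagate distance d=28): x=-5362/575 (≈-9.3252) theta=-154/575 (≈-0.2678)
After 6 (thin lens f=59): x=-5362/575 (≈-9.3252) theta=-3724/33925 (≈-0.1098)
After 7 (propagate distance d=16): x=-375942/33925 (≈-11.0816) theta=-3724/33925 (≈-0.1098)
After 8 (thin lens f=26): x=-375942/33925 (≈-11.0816) theta=139559/441025 (≈0.3164)
After 9 (propagate distance d=38 (to screen)): x=415996/441025 (≈0.9432) theta=139559/441025 (≈0.3164)
|theta_initial|=0.0000 |theta_final|=139559/441025 (≈0.3164) -> increased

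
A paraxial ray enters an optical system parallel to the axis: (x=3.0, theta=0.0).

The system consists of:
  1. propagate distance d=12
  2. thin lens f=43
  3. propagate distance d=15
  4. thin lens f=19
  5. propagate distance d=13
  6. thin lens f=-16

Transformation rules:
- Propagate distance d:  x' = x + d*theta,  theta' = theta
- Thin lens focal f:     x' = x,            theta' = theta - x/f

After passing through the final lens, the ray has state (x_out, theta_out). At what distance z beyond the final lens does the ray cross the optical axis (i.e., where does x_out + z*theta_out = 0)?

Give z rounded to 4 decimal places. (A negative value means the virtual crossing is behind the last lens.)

Initial: x=3.0000 theta=0.0000
After 1 (propagate distance d=12): x=3.0000 theta=0.0000
After 2 (thin lens f=43): x=3.0000 theta=-3/43 (≈-0.0698)
After 3 (propagate distance d=15): x=84/43 (≈1.9535) theta=-3/43 (≈-0.0698)
After 4 (thin lens f=19): x=84/43 (≈1.9535) theta=-141/817 (≈-0.1726)
After 5 (propagate distance d=13): x=-237/817 (≈-0.2901) theta=-141/817 (≈-0.1726)
After 6 (thin lens f=-16): x=-237/817 (≈-0.2901) theta=-2493/13072 (≈-0.1907)
z_focus = -x_out/theta_out = -(-237/817)/(-2493/13072) = -1264/831 ≈ -1.5211
Rounded to 4 decimal places: z = -1.5211

Answer: -1.5211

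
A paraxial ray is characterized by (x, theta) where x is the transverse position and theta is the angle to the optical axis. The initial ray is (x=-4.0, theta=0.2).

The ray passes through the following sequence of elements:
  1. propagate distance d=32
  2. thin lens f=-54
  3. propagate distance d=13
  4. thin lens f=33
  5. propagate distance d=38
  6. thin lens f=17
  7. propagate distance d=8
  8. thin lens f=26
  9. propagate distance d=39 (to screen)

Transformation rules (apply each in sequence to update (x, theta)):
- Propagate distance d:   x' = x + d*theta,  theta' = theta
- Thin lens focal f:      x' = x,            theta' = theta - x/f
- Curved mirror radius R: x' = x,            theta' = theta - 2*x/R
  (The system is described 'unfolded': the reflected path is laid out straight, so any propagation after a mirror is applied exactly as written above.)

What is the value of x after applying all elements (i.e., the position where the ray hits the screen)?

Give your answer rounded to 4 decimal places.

Initial: x=-4.0000 theta=0.2000
After 1 (propagate distance d=32): x=2.4000 theta=0.2000
After 2 (thin lens f=-54): x=2.4000 theta=11/45 (≈0.2444)
After 3 (propagate distance d=13): x=251/45 (≈5.5778) theta=11/45 (≈0.2444)
After 4 (thin lens f=33): x=251/45 (≈5.5778) theta=112/1485 (≈0.0754)
After 5 (propagate distance d=38): x=12539/1485 (≈8.4438) theta=112/1485 (≈0.0754)
After 6 (thin lens f=17): x=12539/1485 (≈8.4438) theta=-709/1683 (≈-0.4213)
After 7 (propagate distance d=8): x=128083/25245 (≈5.0736) theta=-709/1683 (≈-0.4213)
After 8 (thin lens f=26): x=128083/25245 (≈5.0736) theta=-404593/656370 (≈-0.6164)
After 9 (propagate distance d=39 (to screen)): x=-957613/50490 (≈-18.9664) theta=-404593/656370 (≈-0.6164)
Rounded to 4 decimal places: x = -18.9664

Answer: -18.9664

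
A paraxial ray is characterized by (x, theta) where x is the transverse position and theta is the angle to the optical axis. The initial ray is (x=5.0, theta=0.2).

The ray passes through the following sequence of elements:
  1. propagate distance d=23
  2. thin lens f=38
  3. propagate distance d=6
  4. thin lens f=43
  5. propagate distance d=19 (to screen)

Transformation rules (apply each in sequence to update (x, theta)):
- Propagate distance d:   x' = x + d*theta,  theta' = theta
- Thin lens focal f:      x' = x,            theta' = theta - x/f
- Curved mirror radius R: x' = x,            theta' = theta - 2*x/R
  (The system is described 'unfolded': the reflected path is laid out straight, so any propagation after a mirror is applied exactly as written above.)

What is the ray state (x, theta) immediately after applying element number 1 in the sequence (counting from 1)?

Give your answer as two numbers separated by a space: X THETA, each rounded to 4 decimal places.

Answer: 9.6000 0.2000

Derivation:
Initial: x=5.0000 theta=0.2000
After 1 (propagate distance d=23): x=9.6000 theta=0.2000
Rounded to 4 decimal places: x = 9.6000, theta = 0.2000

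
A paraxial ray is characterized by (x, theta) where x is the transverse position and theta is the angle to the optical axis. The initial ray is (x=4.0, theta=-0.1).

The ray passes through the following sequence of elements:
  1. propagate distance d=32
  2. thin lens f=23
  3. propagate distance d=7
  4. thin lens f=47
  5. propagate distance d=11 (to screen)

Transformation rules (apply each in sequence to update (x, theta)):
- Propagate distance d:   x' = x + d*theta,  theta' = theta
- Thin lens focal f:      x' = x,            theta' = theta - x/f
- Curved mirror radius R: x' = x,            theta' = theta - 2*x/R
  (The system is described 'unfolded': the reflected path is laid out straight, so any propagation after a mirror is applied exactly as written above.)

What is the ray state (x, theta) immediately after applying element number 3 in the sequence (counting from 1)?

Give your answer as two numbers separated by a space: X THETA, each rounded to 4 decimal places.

Initial: x=4.0000 theta=-0.1000
After 1 (propagate distance d=32): x=0.8000 theta=-0.1000
After 2 (thin lens f=23): x=0.8000 theta=-31/230 (≈-0.1348)
After 3 (propagate distance d=7): x=-33/230 (≈-0.1435) theta=-31/230 (≈-0.1348)
Rounded to 4 decimal places: x = -0.1435, theta = -0.1348

Answer: -0.1435 -0.1348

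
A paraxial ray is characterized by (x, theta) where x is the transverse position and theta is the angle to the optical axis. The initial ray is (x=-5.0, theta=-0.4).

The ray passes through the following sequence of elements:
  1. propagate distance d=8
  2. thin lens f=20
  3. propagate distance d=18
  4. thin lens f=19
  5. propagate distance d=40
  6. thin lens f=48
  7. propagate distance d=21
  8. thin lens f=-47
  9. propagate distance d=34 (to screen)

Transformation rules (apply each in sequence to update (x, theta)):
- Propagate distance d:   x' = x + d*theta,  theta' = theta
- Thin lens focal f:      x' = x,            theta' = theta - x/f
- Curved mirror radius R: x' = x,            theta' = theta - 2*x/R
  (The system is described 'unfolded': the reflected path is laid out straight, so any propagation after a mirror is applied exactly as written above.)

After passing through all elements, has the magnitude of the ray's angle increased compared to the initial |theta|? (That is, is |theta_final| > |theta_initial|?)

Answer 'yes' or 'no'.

Initial: x=-5.0000 theta=-0.4000
After 1 (propagate distance d=8): x=-8.2000 theta=-0.4000
After 2 (thin lens f=20): x=-8.2000 theta=0.0100
After 3 (propagate distance d=18): x=-8.0200 theta=0.0100
After 4 (thin lens f=19): x=-8.0200 theta=821/1900 (≈0.4321)
After 5 (propagate distance d=40): x=8801/950 (≈9.2642) theta=821/1900 (≈0.4321)
After 6 (thin lens f=48): x=8801/950 (≈9.2642) theta=10903/45600 (≈0.2391)
After 7 (propagate distance d=21): x=217137/15200 (≈14.2853) theta=10903/45600 (≈0.2391)
After 8 (thin lens f=-47): x=217137/15200 (≈14.2853) theta=290963/535800 (≈0.5430)
After 9 (propagate distance d=34 (to screen)): x=14037457/428640 (≈32.7488) theta=290963/535800 (≈0.5430)
|theta_initial|=0.4000 |theta_final|=290963/535800 (≈0.5430) -> increased

Answer: yes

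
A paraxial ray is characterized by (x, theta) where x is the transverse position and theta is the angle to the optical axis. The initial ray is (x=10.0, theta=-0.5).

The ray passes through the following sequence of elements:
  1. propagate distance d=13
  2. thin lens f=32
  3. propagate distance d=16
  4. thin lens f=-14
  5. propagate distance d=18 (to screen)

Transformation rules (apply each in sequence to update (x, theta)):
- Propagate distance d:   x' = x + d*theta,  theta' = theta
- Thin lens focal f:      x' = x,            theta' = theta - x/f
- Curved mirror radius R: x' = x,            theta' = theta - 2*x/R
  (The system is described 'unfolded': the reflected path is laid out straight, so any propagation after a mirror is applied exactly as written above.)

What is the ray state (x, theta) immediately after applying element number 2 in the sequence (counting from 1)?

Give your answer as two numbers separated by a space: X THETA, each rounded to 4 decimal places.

Answer: 3.5000 -0.6094

Derivation:
Initial: x=10.0000 theta=-0.5000
After 1 (propagate distance d=13): x=3.5000 theta=-0.5000
After 2 (thin lens f=32): x=3.5000 theta=-39/64 (≈-0.6094)
Rounded to 4 decimal places: x = 3.5000, theta = -0.6094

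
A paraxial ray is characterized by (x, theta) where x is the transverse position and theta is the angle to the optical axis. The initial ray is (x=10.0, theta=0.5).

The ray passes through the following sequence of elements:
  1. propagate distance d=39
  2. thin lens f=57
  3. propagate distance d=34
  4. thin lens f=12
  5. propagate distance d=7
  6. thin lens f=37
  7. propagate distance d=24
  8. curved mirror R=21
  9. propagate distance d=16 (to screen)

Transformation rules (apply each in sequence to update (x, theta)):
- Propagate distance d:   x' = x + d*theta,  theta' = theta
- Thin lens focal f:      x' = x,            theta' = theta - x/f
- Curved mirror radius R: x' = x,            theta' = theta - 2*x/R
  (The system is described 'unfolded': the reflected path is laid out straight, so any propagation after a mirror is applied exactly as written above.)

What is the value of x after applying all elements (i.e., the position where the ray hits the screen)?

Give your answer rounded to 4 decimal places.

Initial: x=10.0000 theta=0.5000
After 1 (propagate distance d=39): x=29.5000 theta=0.5000
After 2 (thin lens f=57): x=29.5000 theta=-1/57 (≈-0.0175)
After 3 (propagate distance d=34): x=3295/114 (≈28.9035) theta=-1/57 (≈-0.0175)
After 4 (thin lens f=12): x=3295/114 (≈28.9035) theta=-3319/1368 (≈-2.4262)
After 5 (propagate distance d=7): x=16307/1368 (≈11.9203) theta=-3319/1368 (≈-2.4262)
After 6 (thin lens f=37): x=16307/1368 (≈11.9203) theta=-23185/8436 (≈-2.7483)
After 7 (propagate distance d=24): x=-2735281/50616 (≈-54.0398) theta=-23185/8436 (≈-2.7483)
After 8 (curved mirror R=21): x=-2735281/50616 (≈-54.0398) theta=637313/265734 (≈2.3983)
After 9 (propagate distance d=16 (to screen)): x=-16652869/1062936 (≈-15.6669) theta=637313/265734 (≈2.3983)
Rounded to 4 decimal places: x = -15.6669

Answer: -15.6669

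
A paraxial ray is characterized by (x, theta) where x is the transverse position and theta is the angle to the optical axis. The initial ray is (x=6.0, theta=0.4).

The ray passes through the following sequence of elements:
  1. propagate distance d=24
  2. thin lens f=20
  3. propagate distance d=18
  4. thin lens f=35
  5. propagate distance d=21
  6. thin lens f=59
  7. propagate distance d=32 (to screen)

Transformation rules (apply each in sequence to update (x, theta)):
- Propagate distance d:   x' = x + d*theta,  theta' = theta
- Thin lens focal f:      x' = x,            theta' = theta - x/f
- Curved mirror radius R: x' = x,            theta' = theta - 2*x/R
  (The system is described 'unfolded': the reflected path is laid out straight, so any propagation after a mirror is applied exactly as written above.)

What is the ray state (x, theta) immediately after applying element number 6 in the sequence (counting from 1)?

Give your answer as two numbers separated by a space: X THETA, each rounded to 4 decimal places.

Initial: x=6.0000 theta=0.4000
After 1 (propagate distance d=24): x=15.6000 theta=0.4000
After 2 (thin lens f=20): x=15.6000 theta=-0.3800
After 3 (propagate distance d=18): x=8.7600 theta=-0.3800
After 4 (thin lens f=35): x=8.7600 theta=-1103/1750 (≈-0.6303)
After 5 (propagate distance d=21): x=-4.4760 theta=-1103/1750 (≈-0.6303)
After 6 (thin lens f=59): x=-4.4760 theta=-28622/51625 (≈-0.5544)
Rounded to 4 decimal places: x = -4.4760, theta = -0.5544

Answer: -4.4760 -0.5544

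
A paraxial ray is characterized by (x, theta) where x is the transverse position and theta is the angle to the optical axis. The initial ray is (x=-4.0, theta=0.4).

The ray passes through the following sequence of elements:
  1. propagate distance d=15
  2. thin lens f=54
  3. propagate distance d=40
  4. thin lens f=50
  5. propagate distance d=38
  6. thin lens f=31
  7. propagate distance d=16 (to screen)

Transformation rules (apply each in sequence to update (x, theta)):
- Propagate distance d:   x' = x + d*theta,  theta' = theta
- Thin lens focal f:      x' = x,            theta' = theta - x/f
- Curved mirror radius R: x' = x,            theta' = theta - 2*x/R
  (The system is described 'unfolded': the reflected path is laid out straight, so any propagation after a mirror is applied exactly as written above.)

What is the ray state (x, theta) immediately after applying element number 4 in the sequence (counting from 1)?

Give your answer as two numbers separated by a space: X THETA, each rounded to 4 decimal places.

Initial: x=-4.0000 theta=0.4000
After 1 (propagate distance d=15): x=2.0000 theta=0.4000
After 2 (thin lens f=54): x=2.0000 theta=49/135 (≈0.3630)
After 3 (propagate distance d=40): x=446/27 (≈16.5185) theta=49/135 (≈0.3630)
After 4 (thin lens f=50): x=446/27 (≈16.5185) theta=22/675 (≈0.0326)
Rounded to 4 decimal places: x = 16.5185, theta = 0.0326

Answer: 16.5185 0.0326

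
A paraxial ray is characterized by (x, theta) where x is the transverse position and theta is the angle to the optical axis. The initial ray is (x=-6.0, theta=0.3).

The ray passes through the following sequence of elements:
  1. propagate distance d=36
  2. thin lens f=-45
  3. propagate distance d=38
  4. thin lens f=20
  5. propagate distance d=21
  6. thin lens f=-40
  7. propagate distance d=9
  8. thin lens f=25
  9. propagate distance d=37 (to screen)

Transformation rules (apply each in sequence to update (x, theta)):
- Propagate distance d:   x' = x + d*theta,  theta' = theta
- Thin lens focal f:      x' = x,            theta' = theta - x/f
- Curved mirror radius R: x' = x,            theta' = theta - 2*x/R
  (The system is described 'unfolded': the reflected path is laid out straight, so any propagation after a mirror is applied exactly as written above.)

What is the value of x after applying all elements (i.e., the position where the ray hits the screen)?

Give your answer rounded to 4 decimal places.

Initial: x=-6.0000 theta=0.3000
After 1 (propagate distance d=36): x=4.8000 theta=0.3000
After 2 (thin lens f=-45): x=4.8000 theta=61/150 (≈0.4067)
After 3 (propagate distance d=38): x=1519/75 (≈20.2533) theta=61/150 (≈0.4067)
After 4 (thin lens f=20): x=1519/75 (≈20.2533) theta=-0.6060
After 5 (propagate distance d=21): x=11291/1500 (≈7.5273) theta=-0.6060
After 6 (thin lens f=-40): x=11291/1500 (≈7.5273) theta=-25069/60000 (≈-0.4178)
After 7 (propagate distance d=9): x=226019/60000 (≈3.7670) theta=-25069/60000 (≈-0.4178)
After 8 (thin lens f=25): x=226019/60000 (≈3.7670) theta=-35531/62500 (≈-0.5685)
After 9 (propagate distance d=37 (to screen)): x=-25901053/1500000 (≈-17.2674) theta=-35531/62500 (≈-0.5685)
Rounded to 4 decimal places: x = -17.2674

Answer: -17.2674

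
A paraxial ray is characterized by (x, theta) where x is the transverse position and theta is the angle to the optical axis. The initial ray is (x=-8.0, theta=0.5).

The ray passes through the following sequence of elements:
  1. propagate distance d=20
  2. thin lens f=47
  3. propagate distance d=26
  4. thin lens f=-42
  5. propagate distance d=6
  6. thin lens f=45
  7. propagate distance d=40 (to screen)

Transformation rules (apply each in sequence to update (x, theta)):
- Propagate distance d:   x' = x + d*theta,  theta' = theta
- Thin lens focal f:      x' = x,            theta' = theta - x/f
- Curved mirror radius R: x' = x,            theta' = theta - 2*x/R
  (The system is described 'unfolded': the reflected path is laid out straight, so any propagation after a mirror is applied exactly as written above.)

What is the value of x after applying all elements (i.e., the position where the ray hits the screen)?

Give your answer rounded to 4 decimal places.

Initial: x=-8.0000 theta=0.5000
After 1 (propagate distance d=20): x=2.0000 theta=0.5000
After 2 (thin lens f=47): x=2.0000 theta=43/94 (≈0.4574)
After 3 (propagate distance d=26): x=653/47 (≈13.8936) theta=43/94 (≈0.4574)
After 4 (thin lens f=-42): x=653/47 (≈13.8936) theta=778/987 (≈0.7882)
After 5 (propagate distance d=6): x=6127/329 (≈18.6231) theta=778/987 (≈0.7882)
After 6 (thin lens f=45): x=6127/329 (≈18.6231) theta=5543/14805 (≈0.3744)
After 7 (propagate distance d=40 (to screen)): x=99487/2961 (≈33.5991) theta=5543/14805 (≈0.3744)
Rounded to 4 decimal places: x = 33.5991

Answer: 33.5991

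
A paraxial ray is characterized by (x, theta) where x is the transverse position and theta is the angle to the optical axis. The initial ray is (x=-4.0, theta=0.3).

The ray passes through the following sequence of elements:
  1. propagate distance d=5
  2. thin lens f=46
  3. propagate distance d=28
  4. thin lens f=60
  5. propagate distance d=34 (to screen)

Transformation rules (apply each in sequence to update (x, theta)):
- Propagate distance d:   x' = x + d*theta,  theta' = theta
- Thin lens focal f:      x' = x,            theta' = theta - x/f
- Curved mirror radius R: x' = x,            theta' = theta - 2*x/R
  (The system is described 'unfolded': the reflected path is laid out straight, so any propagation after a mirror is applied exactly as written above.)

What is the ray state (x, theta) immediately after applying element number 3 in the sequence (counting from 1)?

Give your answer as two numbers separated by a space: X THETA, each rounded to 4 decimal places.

Answer: 7.4217 0.3543

Derivation:
Initial: x=-4.0000 theta=0.3000
After 1 (propagate distance d=5): x=-2.5000 theta=0.3000
After 2 (thin lens f=46): x=-2.5000 theta=163/460 (≈0.3543)
After 3 (propagate distance d=28): x=1707/230 (≈7.4217) theta=163/460 (≈0.3543)
Rounded to 4 decimal places: x = 7.4217, theta = 0.3543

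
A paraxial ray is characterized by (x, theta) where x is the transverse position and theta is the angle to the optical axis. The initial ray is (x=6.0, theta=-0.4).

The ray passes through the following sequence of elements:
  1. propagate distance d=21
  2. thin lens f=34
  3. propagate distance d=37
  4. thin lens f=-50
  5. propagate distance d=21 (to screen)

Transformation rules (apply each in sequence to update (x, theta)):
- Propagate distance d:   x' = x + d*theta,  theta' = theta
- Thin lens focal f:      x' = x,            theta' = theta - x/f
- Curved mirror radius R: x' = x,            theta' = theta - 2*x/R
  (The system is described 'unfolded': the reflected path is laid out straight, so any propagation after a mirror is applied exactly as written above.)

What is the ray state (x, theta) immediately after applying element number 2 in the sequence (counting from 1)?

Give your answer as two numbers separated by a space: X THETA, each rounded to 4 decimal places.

Initial: x=6.0000 theta=-0.4000
After 1 (propagate distance d=21): x=-2.4000 theta=-0.4000
After 2 (thin lens f=34): x=-2.4000 theta=-28/85 (≈-0.3294)
Rounded to 4 decimal places: x = -2.4000, theta = -0.3294

Answer: -2.4000 -0.3294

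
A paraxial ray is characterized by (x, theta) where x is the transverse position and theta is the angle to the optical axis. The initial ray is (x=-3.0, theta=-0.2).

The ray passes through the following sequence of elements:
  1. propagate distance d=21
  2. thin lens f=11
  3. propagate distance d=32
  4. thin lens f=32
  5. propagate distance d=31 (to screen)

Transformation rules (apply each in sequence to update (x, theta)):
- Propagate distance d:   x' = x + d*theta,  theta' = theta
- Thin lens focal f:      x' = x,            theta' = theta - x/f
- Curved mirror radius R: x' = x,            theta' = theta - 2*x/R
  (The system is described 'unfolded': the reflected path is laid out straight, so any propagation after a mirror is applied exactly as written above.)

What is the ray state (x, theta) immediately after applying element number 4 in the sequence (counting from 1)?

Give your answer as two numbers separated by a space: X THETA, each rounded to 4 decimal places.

Initial: x=-3.0000 theta=-0.2000
After 1 (propagate distance d=21): x=-7.2000 theta=-0.2000
After 2 (thin lens f=11): x=-7.2000 theta=5/11 (≈0.4545)
After 3 (propagate distance d=32): x=404/55 (≈7.3455) theta=5/11 (≈0.4545)
After 4 (thin lens f=32): x=404/55 (≈7.3455) theta=0.2250
Rounded to 4 decimal places: x = 7.3455, theta = 0.2250

Answer: 7.3455 0.2250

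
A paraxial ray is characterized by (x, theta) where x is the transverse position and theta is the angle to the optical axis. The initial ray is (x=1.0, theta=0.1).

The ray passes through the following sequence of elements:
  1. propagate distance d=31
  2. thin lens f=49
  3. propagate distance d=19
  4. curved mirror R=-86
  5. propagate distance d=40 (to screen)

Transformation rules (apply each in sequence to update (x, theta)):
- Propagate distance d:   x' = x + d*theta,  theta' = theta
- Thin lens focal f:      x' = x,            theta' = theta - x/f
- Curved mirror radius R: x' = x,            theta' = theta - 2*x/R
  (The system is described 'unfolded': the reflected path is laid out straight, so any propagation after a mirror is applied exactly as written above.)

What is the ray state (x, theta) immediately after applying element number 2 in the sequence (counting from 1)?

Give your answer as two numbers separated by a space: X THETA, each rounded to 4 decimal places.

Answer: 4.1000 0.0163

Derivation:
Initial: x=1.0000 theta=0.1000
After 1 (propagate distance d=31): x=4.1000 theta=0.1000
After 2 (thin lens f=49): x=4.1000 theta=4/245 (≈0.0163)
Rounded to 4 decimal places: x = 4.1000, theta = 0.0163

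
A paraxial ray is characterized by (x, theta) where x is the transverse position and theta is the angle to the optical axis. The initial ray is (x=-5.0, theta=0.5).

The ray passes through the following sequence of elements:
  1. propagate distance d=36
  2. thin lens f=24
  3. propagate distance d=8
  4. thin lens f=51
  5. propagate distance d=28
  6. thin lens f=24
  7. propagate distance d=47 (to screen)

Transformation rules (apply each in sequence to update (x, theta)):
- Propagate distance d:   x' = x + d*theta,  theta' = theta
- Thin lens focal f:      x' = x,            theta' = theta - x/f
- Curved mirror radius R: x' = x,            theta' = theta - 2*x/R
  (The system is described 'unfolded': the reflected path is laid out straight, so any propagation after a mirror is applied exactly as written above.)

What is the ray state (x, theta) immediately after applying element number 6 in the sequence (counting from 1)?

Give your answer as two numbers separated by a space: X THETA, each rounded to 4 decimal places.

Initial: x=-5.0000 theta=0.5000
After 1 (propagate distance d=36): x=13.0000 theta=0.5000
After 2 (thin lens f=24): x=13.0000 theta=-1/24 (≈-0.0417)
After 3 (propagate distance d=8): x=38/3 (≈12.6667) theta=-1/24 (≈-0.0417)
After 4 (thin lens f=51): x=38/3 (≈12.6667) theta=-355/1224 (≈-0.2900)
After 5 (propagate distance d=28): x=1391/306 (≈4.5458) theta=-355/1224 (≈-0.2900)
After 6 (thin lens f=24): x=1391/306 (≈4.5458) theta=-3521/7344 (≈-0.4794)
Rounded to 4 decimal places: x = 4.5458, theta = -0.4794

Answer: 4.5458 -0.4794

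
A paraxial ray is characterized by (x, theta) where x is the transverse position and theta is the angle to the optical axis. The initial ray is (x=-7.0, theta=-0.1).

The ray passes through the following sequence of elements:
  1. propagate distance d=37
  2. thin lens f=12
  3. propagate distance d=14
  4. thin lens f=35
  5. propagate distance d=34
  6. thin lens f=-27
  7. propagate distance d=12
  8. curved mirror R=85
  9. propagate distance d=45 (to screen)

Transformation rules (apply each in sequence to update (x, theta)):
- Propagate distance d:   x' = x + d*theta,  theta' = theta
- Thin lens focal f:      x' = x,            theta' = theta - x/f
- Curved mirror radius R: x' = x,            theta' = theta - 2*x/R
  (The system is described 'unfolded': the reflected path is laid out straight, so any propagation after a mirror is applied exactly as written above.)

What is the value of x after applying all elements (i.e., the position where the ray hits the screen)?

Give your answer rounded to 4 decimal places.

Initial: x=-7.0000 theta=-0.1000
After 1 (propagate distance d=37): x=-10.7000 theta=-0.1000
After 2 (thin lens f=12): x=-10.7000 theta=19/24 (≈0.7917)
After 3 (propagate distance d=14): x=23/60 (≈0.3833) theta=19/24 (≈0.7917)
After 4 (thin lens f=35): x=23/60 (≈0.3833) theta=1093/1400 (≈0.7807)
After 5 (propagate distance d=34): x=14137/525 (≈26.9276) theta=1093/1400 (≈0.7807)
After 6 (thin lens f=-27): x=14137/525 (≈26.9276) theta=201629/113400 (≈1.7780)
After 7 (propagate distance d=12): x=91219/1890 (≈48.2640) theta=201629/113400 (≈1.7780)
After 8 (curved mirror R=85): x=91219/1890 (≈48.2640) theta=1238437/1927800 (≈0.6424)
After 9 (propagate distance d=45 (to screen)): x=9918203/128520 (≈77.1724) theta=1238437/1927800 (≈0.6424)
Rounded to 4 decimal places: x = 77.1724

Answer: 77.1724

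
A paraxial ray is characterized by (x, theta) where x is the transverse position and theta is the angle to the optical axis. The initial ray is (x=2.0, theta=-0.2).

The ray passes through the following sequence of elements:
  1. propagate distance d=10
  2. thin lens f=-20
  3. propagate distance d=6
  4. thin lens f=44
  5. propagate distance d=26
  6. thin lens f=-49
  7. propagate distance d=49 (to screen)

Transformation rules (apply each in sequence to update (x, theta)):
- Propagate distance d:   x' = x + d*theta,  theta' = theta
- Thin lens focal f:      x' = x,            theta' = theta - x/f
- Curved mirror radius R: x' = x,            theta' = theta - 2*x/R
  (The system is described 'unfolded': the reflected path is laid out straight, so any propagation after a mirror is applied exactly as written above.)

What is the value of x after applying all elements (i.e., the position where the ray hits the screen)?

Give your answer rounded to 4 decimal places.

Initial: x=2.0000 theta=-0.2000
After 1 (propagate distance d=10): x=0.0000 theta=-0.2000
After 2 (thin lens f=-20): x=0.0000 theta=-0.2000
After 3 (propagate distance d=6): x=-1.2000 theta=-0.2000
After 4 (thin lens f=44): x=-1.2000 theta=-19/110 (≈-0.1727)
After 5 (propagate distance d=26): x=-313/55 (≈-5.6909) theta=-19/110 (≈-0.1727)
After 6 (thin lens f=-49): x=-313/55 (≈-5.6909) theta=-1557/5390 (≈-0.2889)
After 7 (propagate distance d=49 (to screen)): x=-2183/110 (≈-19.8455) theta=-1557/5390 (≈-0.2889)
Rounded to 4 decimal places: x = -19.8455

Answer: -19.8455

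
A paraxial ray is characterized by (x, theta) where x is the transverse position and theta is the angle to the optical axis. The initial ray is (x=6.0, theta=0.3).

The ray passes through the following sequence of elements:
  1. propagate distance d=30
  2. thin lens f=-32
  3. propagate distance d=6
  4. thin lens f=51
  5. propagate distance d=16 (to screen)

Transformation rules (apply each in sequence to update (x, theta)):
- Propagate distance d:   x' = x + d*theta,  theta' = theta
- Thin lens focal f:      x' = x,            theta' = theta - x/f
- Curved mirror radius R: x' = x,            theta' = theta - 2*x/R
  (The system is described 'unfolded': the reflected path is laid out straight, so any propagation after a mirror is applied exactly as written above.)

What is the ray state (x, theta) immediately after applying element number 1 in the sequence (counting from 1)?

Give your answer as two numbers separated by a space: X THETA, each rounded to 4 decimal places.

Answer: 15.0000 0.3000

Derivation:
Initial: x=6.0000 theta=0.3000
After 1 (propagate distance d=30): x=15.0000 theta=0.3000
Rounded to 4 decimal places: x = 15.0000, theta = 0.3000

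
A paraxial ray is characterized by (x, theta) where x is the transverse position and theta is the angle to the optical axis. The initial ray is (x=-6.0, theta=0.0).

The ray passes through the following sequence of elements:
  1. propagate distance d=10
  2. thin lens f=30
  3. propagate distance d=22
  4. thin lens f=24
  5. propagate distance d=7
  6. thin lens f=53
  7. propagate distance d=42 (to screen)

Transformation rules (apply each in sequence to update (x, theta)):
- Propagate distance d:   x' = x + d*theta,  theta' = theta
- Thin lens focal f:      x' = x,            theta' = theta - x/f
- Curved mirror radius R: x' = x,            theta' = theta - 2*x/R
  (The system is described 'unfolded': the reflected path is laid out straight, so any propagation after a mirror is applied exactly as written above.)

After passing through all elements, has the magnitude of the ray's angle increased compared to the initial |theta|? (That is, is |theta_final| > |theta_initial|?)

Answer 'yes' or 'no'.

Initial: x=-6.0000 theta=0.0000
After 1 (propagate distance d=10): x=-6.0000 theta=0.0000
After 2 (thin lens f=30): x=-6.0000 theta=0.2000
After 3 (propagate distance d=22): x=-1.6000 theta=0.2000
After 4 (thin lens f=24): x=-1.6000 theta=4/15 (≈0.2667)
After 5 (propagate distance d=7): x=4/15 (≈0.2667) theta=4/15 (≈0.2667)
After 6 (thin lens f=53): x=4/15 (≈0.2667) theta=208/795 (≈0.2616)
After 7 (propagate distance d=42 (to screen)): x=8948/795 (≈11.2553) theta=208/795 (≈0.2616)
|theta_initial|=0.0000 |theta_final|=208/795 (≈0.2616) -> increased

Answer: yes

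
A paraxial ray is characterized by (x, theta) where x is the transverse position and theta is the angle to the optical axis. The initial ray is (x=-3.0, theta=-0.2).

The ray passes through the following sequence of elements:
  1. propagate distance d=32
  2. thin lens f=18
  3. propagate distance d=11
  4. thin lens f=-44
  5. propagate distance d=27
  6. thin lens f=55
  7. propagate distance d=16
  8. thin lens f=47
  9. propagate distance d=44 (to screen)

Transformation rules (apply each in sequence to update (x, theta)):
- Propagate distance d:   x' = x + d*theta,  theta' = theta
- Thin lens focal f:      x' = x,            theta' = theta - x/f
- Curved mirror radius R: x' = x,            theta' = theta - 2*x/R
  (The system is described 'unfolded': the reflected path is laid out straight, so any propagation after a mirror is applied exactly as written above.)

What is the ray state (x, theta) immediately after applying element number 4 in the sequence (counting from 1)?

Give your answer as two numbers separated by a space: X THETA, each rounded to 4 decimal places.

Answer: -5.8556 0.1891

Derivation:
Initial: x=-3.0000 theta=-0.2000
After 1 (propagate distance d=32): x=-9.4000 theta=-0.2000
After 2 (thin lens f=18): x=-9.4000 theta=29/90 (≈0.3222)
After 3 (propagate distance d=11): x=-527/90 (≈-5.8556) theta=29/90 (≈0.3222)
After 4 (thin lens f=-44): x=-527/90 (≈-5.8556) theta=749/3960 (≈0.1891)
Rounded to 4 decimal places: x = -5.8556, theta = 0.1891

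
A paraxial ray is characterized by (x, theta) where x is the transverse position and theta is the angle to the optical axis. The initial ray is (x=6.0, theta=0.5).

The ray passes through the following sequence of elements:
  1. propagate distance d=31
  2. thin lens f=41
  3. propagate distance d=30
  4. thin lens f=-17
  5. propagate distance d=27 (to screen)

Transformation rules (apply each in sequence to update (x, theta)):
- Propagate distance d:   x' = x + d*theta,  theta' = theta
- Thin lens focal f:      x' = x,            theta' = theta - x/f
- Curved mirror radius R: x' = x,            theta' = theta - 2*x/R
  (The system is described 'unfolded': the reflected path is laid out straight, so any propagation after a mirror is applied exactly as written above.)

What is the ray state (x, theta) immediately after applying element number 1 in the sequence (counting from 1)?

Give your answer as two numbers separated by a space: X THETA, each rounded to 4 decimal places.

Answer: 21.5000 0.5000

Derivation:
Initial: x=6.0000 theta=0.5000
After 1 (propagate distance d=31): x=21.5000 theta=0.5000
Rounded to 4 decimal places: x = 21.5000, theta = 0.5000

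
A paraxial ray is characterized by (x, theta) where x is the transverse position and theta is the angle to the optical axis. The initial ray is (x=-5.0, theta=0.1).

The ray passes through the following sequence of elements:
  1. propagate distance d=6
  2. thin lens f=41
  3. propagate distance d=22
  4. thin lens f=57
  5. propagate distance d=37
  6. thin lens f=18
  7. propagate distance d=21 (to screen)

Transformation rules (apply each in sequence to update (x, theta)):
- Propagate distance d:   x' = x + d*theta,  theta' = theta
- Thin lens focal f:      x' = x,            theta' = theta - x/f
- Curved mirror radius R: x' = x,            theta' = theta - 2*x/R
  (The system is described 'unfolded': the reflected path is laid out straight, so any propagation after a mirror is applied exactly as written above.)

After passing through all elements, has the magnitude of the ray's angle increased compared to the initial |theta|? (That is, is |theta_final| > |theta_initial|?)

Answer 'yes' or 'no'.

Initial: x=-5.0000 theta=0.1000
After 1 (propagate distance d=6): x=-4.4000 theta=0.1000
After 2 (thin lens f=41): x=-4.4000 theta=17/82 (≈0.2073)
After 3 (propagate distance d=22): x=33/205 (≈0.1610) theta=17/82 (≈0.2073)
After 4 (thin lens f=57): x=33/205 (≈0.1610) theta=1593/7790 (≈0.2045)
After 5 (propagate distance d=37): x=12039/1558 (≈7.7272) theta=1593/7790 (≈0.2045)
After 6 (thin lens f=18): x=12039/1558 (≈7.7272) theta=-553/2460 (≈-0.2248)
After 7 (propagate distance d=21 (to screen)): x=46841/15580 (≈3.0065) theta=-553/2460 (≈-0.2248)
|theta_initial|=0.1000 |theta_final|=553/2460 (≈0.2248) -> increased

Answer: yes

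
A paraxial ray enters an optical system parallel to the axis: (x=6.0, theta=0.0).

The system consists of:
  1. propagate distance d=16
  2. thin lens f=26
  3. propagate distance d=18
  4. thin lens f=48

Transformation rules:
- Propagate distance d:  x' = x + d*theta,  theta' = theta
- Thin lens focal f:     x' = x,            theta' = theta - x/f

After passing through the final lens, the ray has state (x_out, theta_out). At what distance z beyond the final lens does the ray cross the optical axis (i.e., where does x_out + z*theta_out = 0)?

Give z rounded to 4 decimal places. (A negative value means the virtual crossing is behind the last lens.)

Initial: x=6.0000 theta=0.0000
After 1 (propagate distance d=16): x=6.0000 theta=0.0000
After 2 (thin lens f=26): x=6.0000 theta=-3/13 (≈-0.2308)
After 3 (propagate distance d=18): x=24/13 (≈1.8462) theta=-3/13 (≈-0.2308)
After 4 (thin lens f=48): x=24/13 (≈1.8462) theta=-7/26 (≈-0.2692)
z_focus = -x_out/theta_out = -(24/13)/(-7/26) = 48/7 ≈ 6.8571
Rounded to 4 decimal places: z = 6.8571

Answer: 6.8571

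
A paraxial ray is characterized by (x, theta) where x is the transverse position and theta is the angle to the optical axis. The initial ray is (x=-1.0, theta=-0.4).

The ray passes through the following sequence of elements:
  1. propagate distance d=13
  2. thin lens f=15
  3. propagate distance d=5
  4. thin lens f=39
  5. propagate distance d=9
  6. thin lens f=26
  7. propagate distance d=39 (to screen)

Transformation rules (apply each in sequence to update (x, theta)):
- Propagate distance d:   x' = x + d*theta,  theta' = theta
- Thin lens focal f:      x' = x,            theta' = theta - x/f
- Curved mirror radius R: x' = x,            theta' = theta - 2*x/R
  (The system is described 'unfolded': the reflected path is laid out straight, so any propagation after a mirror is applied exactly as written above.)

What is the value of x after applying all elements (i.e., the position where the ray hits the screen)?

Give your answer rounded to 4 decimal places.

Answer: 8.9523

Derivation:
Initial: x=-1.0000 theta=-0.4000
After 1 (propagate distance d=13): x=-6.2000 theta=-0.4000
After 2 (thin lens f=15): x=-6.2000 theta=1/75 (≈0.0133)
After 3 (propagate distance d=5): x=-92/15 (≈-6.1333) theta=1/75 (≈0.0133)
After 4 (thin lens f=39): x=-92/15 (≈-6.1333) theta=499/2925 (≈0.1706)
After 5 (propagate distance d=9): x=-4483/975 (≈-4.5979) theta=499/2925 (≈0.1706)
After 6 (thin lens f=26): x=-4483/975 (≈-4.5979) theta=26423/76050 (≈0.3474)
After 7 (propagate distance d=39 (to screen)): x=5819/650 (≈8.9523) theta=26423/76050 (≈0.3474)
Rounded to 4 decimal places: x = 8.9523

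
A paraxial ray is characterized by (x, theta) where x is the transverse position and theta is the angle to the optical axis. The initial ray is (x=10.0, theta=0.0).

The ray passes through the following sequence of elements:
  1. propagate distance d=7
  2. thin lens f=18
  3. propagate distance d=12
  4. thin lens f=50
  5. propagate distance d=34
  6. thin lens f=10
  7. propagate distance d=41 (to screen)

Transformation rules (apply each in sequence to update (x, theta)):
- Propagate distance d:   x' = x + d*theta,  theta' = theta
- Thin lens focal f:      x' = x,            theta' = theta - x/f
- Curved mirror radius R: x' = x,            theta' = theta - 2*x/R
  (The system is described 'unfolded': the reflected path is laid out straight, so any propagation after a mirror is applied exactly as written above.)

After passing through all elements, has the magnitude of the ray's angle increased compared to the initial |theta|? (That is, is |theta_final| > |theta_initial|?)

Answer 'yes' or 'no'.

Answer: yes

Derivation:
Initial: x=10.0000 theta=0.0000
After 1 (propagate distance d=7): x=10.0000 theta=0.0000
After 2 (thin lens f=18): x=10.0000 theta=-5/9 (≈-0.5556)
After 3 (propagate distance d=12): x=10/3 (≈3.3333) theta=-5/9 (≈-0.5556)
After 4 (thin lens f=50): x=10/3 (≈3.3333) theta=-28/45 (≈-0.6222)
After 5 (propagate distance d=34): x=-802/45 (≈-17.8222) theta=-28/45 (≈-0.6222)
After 6 (thin lens f=10): x=-802/45 (≈-17.8222) theta=1.1600
After 7 (propagate distance d=41 (to screen)): x=6691/225 (≈29.7378) theta=1.1600
|theta_initial|=0.0000 |theta_final|=1.1600 -> increased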